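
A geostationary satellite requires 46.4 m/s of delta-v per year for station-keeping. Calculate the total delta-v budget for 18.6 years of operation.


dV = rate * years = 46.4 * 18.6
dV = 863.0400 m/s

863.0400 m/s


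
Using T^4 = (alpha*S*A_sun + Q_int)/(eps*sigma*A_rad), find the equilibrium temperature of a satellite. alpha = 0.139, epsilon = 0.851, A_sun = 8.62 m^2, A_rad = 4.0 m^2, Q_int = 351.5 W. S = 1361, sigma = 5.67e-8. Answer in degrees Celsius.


Numerator = alpha*S*A_sun + Q_int = 0.139*1361*8.62 + 351.5 = 1982.2230 W
Denominator = eps*sigma*A_rad = 0.851*5.67e-8*4.0 = 1.930068e-07 W/K^4
T^4 = 1.0270224e+10 K^4
T = 318.3428 K = 45.1928 C

45.1928 degrees Celsius


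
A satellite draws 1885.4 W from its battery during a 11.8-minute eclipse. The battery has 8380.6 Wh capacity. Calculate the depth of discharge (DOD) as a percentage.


E_used = P * t / 60 = 1885.4 * 11.8 / 60 = 370.7953 Wh
DOD = E_used / E_total * 100 = 370.7953 / 8380.6 * 100
DOD = 4.4244 %

4.4244 %


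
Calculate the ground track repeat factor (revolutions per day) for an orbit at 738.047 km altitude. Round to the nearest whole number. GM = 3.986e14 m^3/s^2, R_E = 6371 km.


r = 7.109047e+06 m
T = 2*pi*sqrt(r^3/mu) = 5965.2452 s = 99.4208 min
revs/day = 1440 / 99.4208 = 14.4839
Rounded: 14 revolutions per day

14 revolutions per day


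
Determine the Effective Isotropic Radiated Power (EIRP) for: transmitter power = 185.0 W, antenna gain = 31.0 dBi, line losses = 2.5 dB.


Pt = 185.0 W = 22.6717 dBW
EIRP = Pt_dBW + Gt - losses = 22.6717 + 31.0 - 2.5 = 51.1717 dBW

51.1717 dBW


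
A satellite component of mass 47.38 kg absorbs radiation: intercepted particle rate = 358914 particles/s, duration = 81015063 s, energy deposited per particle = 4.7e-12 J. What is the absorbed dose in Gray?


Total energy deposited = rate * time * E_per
  = 358914 * 81015063 * 4.7e-12 = 136.6640 J
Dose = E_total / mass = 136.6640 / 47.38
Dose = 2.8844 Gy

2.8844 Gy


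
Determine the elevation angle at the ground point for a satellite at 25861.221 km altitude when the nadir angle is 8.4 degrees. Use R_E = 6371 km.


r = R_E + alt = 32232.2210 km
Law of sines in the satellite / Earth-center / ground-point triangle:
  sin(nadir)/R_E = sin(90 + el)/r  =>  cos(el) = (r/R_E)*sin(nadir)
cos(el) = (32232.2210 / 6371.0000) * sin(8.4 deg) = 0.7390646
el = arccos(0.7390646) = 42.3482 deg
(Earth-central angle = 90 - nadir - el = 39.2518 deg)

42.3482 degrees


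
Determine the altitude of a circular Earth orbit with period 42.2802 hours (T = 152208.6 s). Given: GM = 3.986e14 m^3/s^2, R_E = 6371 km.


T = 152208.6 s
r = (mu*T^2/(4*pi^2))^(1/3) = (3.986e14 * 152208.6^2 / (4*pi^2))^(1/3)
r = 6.1614838e+07 m = 61614.8384 km
alt = r - R_E = 61614.8384 - 6371 = 55243.8384 km

55243.8384 km


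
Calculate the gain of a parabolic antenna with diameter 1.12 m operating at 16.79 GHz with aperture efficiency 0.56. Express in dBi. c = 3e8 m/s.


lambda = c/f = 3e8 / 1.679e+10 = 0.01786778 m
G = eta*(pi*D/lambda)^2 = 0.56*(pi*1.12/0.01786778)^2
G = 21716.1434 (linear)
G = 10*log10(21716.1434) = 43.3678 dBi

43.3678 dBi


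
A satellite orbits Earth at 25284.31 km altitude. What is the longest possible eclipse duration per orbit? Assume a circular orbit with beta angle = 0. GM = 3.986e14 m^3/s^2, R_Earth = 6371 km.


r = 31655.3100 km
T = 934.1784 min
Eclipse fraction = arcsin(R_E/r)/pi = arcsin(6371.0000/31655.3100)/pi
= arcsin(0.2012617)/pi = 0.06450415
Eclipse duration = 0.06450415 * 934.1784 = 60.2584 min

60.2584 minutes


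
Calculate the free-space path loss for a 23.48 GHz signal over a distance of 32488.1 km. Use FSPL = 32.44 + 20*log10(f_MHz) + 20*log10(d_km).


f = 23.48 GHz = 23480.0000 MHz
d = 32488.1 km
FSPL = 32.44 + 20*log10(23480.0000) + 20*log10(32488.1)
FSPL = 32.44 + 87.4140 + 90.2345
FSPL = 210.0884 dB

210.0884 dB


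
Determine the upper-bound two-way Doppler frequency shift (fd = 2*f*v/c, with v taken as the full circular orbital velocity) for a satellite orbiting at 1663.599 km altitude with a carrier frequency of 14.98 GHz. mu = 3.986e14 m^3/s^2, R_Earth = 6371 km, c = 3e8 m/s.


r = 8.034599e+06 m
v = sqrt(mu/r) = 7043.4680 m/s (worst-case radial velocity)
f = 14.98 GHz = 1.498e+10 Hz
fd = 2*f*v/c = 2*1.498e+10*7043.4680/3.0e+08
fd = 703407.6679 Hz

703407.6679 Hz


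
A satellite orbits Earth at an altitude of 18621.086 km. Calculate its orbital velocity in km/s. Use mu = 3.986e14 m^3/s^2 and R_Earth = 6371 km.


r = R_E + alt = 6371.0 + 18621.086 = 24992.0860 km = 2.4992086e+07 m
v = sqrt(mu/r) = sqrt(3.986e14 / 2.4992086e+07) = 3993.6260 m/s = 3.9936 km/s

3.9936 km/s


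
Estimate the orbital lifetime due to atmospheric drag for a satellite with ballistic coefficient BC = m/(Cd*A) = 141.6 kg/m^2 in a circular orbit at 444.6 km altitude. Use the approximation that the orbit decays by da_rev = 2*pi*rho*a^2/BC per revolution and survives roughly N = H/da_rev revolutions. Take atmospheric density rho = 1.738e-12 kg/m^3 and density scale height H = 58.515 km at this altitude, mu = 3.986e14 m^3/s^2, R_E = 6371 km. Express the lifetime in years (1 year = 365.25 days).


a = R_E + alt = 6815.6000 km = 6.8156e+06 m
da_rev = 2*pi*rho*a^2/BC = 2*pi*1.738e-12*(6.8156e+06)^2/141.6 = 3.582404 m per revolution
N = H/da_rev = 58515.0000 m / 3.582404 m = 16334.0031 revolutions
P = 2*pi*sqrt(a^3/mu) = 5599.7335 s
lifetime = N*P = 16334.0031 * 5599.7335 = 9.1466065e+07 s = 1058.6350 days
years = 1058.6350 / 365.25 = 2.8984 years

2.8984 years


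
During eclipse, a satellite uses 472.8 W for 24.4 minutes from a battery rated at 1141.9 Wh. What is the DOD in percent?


E_used = P * t / 60 = 472.8 * 24.4 / 60 = 192.2720 Wh
DOD = E_used / E_total * 100 = 192.2720 / 1141.9 * 100
DOD = 16.8379 %

16.8379 %


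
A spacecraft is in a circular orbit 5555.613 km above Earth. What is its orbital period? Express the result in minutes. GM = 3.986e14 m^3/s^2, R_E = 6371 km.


r = 11926.6130 km = 1.1926613e+07 m
T = 2*pi*sqrt(r^3/mu) = 2*pi*sqrt(1.6964903e+21 / 3.986e14)
T = 12962.4446 s = 216.0407 min

216.0407 minutes


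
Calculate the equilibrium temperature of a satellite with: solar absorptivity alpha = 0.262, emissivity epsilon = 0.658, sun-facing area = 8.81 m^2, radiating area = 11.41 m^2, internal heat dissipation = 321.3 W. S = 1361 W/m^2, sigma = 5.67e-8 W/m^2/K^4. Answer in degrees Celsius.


Numerator = alpha*S*A_sun + Q_int = 0.262*1361*8.81 + 321.3 = 3462.7874 W
Denominator = eps*sigma*A_rad = 0.658*5.67e-8*11.41 = 4.2569113e-07 W/K^4
T^4 = 8.1345069e+09 K^4
T = 300.3190 K = 27.1690 C

27.1690 degrees Celsius


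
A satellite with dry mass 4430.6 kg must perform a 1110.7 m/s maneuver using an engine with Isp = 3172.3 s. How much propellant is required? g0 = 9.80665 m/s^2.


ve = Isp * g0 = 3172.3 * 9.80665 = 31109.635795 m/s
mass ratio = exp(dv/ve) = exp(1110.7/31109.635795) = 1.03634776
m_prop = m_dry * (mr - 1) = 4430.6 * (1.03634776 - 1)
m_prop = 161.0424 kg

161.0424 kg


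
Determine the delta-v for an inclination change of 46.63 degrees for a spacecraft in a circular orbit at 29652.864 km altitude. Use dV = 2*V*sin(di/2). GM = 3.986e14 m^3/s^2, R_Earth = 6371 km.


r = 36023.8640 km = 3.6023864e+07 m
V = sqrt(mu/r) = 3326.3926 m/s
di = 46.63 deg = 0.813847 rad
dV = 2*V*sin(di/2) = 2*3326.3926*sin(0.4069235)
dV = 2633.0788 m/s = 2.6331 km/s

2.6331 km/s


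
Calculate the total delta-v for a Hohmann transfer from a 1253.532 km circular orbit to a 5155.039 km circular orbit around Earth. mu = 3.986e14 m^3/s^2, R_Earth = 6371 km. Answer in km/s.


r1 = 7624.5320 km = 7.624532e+06 m
r2 = 11526.0390 km = 1.1526039e+07 m
dv1 = sqrt(mu/r1)*(sqrt(2*r2/(r1+r2)) - 1) = 702.3995 m/s
dv2 = sqrt(mu/r2)*(1 - sqrt(2*r1/(r1+r2))) = 633.1111 m/s
total dv = |dv1| + |dv2| = 702.3995 + 633.1111 = 1335.5106 m/s = 1.3355 km/s

1.3355 km/s


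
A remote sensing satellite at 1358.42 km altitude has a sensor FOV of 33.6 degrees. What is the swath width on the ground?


FOV = 33.6 deg = 0.5864306 rad
swath = 2 * alt * tan(FOV/2) = 2 * 1358.42 * tan(0.2932153)
swath = 2 * 1358.42 * 0.3019178
swath = 820.2624 km

820.2624 km


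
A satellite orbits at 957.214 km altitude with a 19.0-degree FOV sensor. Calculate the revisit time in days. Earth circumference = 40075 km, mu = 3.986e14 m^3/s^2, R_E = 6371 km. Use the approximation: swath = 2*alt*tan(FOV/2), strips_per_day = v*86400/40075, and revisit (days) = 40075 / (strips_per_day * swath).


swath = 2*957.214*tan(0.1658063) = 320.3654 km
v = sqrt(mu/r) = 7375.1282 m/s = 7.3751 km/s
strips/day = v*86400/40075 = 7.3751*86400/40075 = 15.9005
coverage/day = strips * swath = 15.9005 * 320.3654 = 5093.9580 km
revisit = 40075 / 5093.9580 = 7.8672 days

7.8672 days


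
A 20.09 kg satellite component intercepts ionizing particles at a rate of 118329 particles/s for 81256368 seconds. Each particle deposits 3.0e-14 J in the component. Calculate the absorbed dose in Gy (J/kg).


Total energy deposited = rate * time * E_per
  = 118329 * 81256368 * 3.0e-14 = 0.2884495 J
Dose = E_total / mass = 0.2884495 / 20.09
Dose = 0.01435787 Gy

0.0144 Gy


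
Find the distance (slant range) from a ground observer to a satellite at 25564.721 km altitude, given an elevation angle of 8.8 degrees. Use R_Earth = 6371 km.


h = 25564.721 km, el = 8.8 deg
d = -R_E*sin(el) + sqrt((R_E*sin(el))^2 + 2*R_E*h + h^2)
d = -6371.0000*sin(0.153589) + sqrt((6371.0000*0.1529858)^2 + 2*6371.0000*25564.721 + 25564.721^2)
d = 30334.2816 km

30334.2816 km


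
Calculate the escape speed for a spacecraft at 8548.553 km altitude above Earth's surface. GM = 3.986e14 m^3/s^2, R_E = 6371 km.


r = 6371.0 + 8548.553 = 14919.5530 km = 1.4919553e+07 m
v_esc = sqrt(2*mu/r) = sqrt(2*3.986e14 / 1.4919553e+07)
v_esc = 7309.8041 m/s = 7.3098 km/s

7.3098 km/s


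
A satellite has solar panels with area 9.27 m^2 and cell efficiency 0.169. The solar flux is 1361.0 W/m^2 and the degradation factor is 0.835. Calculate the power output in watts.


P = area * eta * S * degradation
P = 9.27 * 0.169 * 1361.0 * 0.835
P = 1780.3732 W

1780.3732 W


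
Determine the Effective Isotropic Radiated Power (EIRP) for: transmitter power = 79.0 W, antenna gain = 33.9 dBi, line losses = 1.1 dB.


Pt = 79.0 W = 18.9763 dBW
EIRP = Pt_dBW + Gt - losses = 18.9763 + 33.9 - 1.1 = 51.7763 dBW

51.7763 dBW


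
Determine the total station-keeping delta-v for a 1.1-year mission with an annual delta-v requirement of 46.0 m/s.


dV = rate * years = 46.0 * 1.1
dV = 50.6000 m/s

50.6000 m/s


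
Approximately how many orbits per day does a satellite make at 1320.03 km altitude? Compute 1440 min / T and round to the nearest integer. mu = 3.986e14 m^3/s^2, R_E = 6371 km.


r = 7.69103e+06 m
T = 2*pi*sqrt(r^3/mu) = 6712.5569 s = 111.8759 min
revs/day = 1440 / 111.8759 = 12.8714
Rounded: 13 revolutions per day

13 revolutions per day


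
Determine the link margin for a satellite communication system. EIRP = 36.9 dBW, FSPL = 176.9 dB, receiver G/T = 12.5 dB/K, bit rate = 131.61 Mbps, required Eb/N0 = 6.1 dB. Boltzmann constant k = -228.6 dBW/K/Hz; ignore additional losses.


C/N0 = EIRP - FSPL + G/T - k = 36.9 - 176.9 + 12.5 - (-228.6)
C/N0 = 101.1000 dB-Hz
R_b = 131.61 Mbps = 1.3161e+08 bps -> 10*log10(R_b) = 81.1929 dB-Hz
Eb/N0 = C/N0 - 10*log10(R_b) = 101.1000 - 81.1929 = 19.9071 dB
Margin = Eb/N0 - Eb/N0_req = 19.9071 - 6.1 = 13.8071 dB (link closes)

13.8071 dB


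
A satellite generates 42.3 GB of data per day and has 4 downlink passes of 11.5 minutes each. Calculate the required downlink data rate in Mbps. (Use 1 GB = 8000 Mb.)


total contact time = 4 * 11.5 * 60 = 2760.0000 s
data = 42.3 GB = 338400.0000 Mb
rate = 338400.0000 / 2760.0000 = 122.6087 Mbps

122.6087 Mbps


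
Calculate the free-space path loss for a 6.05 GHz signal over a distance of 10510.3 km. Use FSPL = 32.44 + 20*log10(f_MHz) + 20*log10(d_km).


f = 6.05 GHz = 6050.0000 MHz
d = 10510.3 km
FSPL = 32.44 + 20*log10(6050.0000) + 20*log10(10510.3)
FSPL = 32.44 + 75.6351 + 80.4323
FSPL = 188.5074 dB

188.5074 dB


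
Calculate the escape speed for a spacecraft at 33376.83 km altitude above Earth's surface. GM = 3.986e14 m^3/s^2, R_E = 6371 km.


r = 6371.0 + 33376.83 = 39747.8300 km = 3.974783e+07 m
v_esc = sqrt(2*mu/r) = sqrt(2*3.986e14 / 3.974783e+07)
v_esc = 4478.4418 m/s = 4.4784 km/s

4.4784 km/s


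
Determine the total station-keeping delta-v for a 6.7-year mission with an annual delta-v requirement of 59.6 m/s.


dV = rate * years = 59.6 * 6.7
dV = 399.3200 m/s

399.3200 m/s


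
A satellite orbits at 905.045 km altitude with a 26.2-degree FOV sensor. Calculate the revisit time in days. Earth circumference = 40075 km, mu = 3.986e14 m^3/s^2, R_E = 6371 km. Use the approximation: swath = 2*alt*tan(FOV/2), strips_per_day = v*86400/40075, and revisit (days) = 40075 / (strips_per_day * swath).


swath = 2*905.045*tan(0.2286381) = 421.2211 km
v = sqrt(mu/r) = 7401.5207 m/s = 7.4015 km/s
strips/day = v*86400/40075 = 7.4015*86400/40075 = 15.9574
coverage/day = strips * swath = 15.9574 * 421.2211 = 6721.5793 km
revisit = 40075 / 6721.5793 = 5.9621 days

5.9621 days


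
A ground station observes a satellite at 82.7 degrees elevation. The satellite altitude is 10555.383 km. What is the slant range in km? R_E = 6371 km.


h = 10555.383 km, el = 82.7 deg
d = -R_E*sin(el) + sqrt((R_E*sin(el))^2 + 2*R_E*h + h^2)
d = -6371.0000*sin(1.4434) + sqrt((6371.0000*0.9918944)^2 + 2*6371.0000*10555.383 + 10555.383^2)
d = 10587.6540 km

10587.6540 km


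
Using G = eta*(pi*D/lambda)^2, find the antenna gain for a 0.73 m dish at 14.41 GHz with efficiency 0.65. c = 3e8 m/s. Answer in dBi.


lambda = c/f = 3e8 / 1.441e+10 = 0.02081888 m
G = eta*(pi*D/lambda)^2 = 0.65*(pi*0.73/0.02081888)^2
G = 7887.5890 (linear)
G = 10*log10(7887.5890) = 38.9694 dBi

38.9694 dBi


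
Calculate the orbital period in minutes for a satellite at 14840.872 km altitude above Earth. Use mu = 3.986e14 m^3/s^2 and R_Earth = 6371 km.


r = 21211.8720 km = 2.1211872e+07 m
T = 2*pi*sqrt(r^3/mu) = 2*pi*sqrt(9.5441442e+21 / 3.986e14)
T = 30745.3696 s = 512.4228 min

512.4228 minutes


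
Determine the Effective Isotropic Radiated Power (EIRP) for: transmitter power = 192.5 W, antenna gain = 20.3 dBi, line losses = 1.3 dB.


Pt = 192.5 W = 22.8443 dBW
EIRP = Pt_dBW + Gt - losses = 22.8443 + 20.3 - 1.3 = 41.8443 dBW

41.8443 dBW


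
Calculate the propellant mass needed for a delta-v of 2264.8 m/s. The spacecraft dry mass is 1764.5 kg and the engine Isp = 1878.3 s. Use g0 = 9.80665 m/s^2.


ve = Isp * g0 = 1878.3 * 9.80665 = 18419.830695 m/s
mass ratio = exp(dv/ve) = exp(2264.8/18419.830695) = 1.13083290
m_prop = m_dry * (mr - 1) = 1764.5 * (1.13083290 - 1)
m_prop = 230.8547 kg

230.8547 kg


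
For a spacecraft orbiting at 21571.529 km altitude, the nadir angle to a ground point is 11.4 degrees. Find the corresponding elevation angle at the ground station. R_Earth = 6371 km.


r = R_E + alt = 27942.5290 km
Law of sines in the satellite / Earth-center / ground-point triangle:
  sin(nadir)/R_E = sin(90 + el)/r  =>  cos(el) = (r/R_E)*sin(nadir)
cos(el) = (27942.5290 / 6371.0000) * sin(11.4 deg) = 0.8669041
el = arccos(0.8669041) = 29.8992 deg
(Earth-central angle = 90 - nadir - el = 48.7008 deg)

29.8992 degrees


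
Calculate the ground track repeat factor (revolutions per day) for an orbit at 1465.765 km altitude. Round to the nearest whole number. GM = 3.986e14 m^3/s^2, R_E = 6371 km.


r = 7.836765e+06 m
T = 2*pi*sqrt(r^3/mu) = 6904.2492 s = 115.0708 min
revs/day = 1440 / 115.0708 = 12.5140
Rounded: 13 revolutions per day

13 revolutions per day


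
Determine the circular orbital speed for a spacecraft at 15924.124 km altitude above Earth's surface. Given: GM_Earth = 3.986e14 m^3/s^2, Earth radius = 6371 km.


r = R_E + alt = 6371.0 + 15924.124 = 22295.1240 km = 2.2295124e+07 m
v = sqrt(mu/r) = sqrt(3.986e14 / 2.2295124e+07) = 4228.2796 m/s = 4.2283 km/s

4.2283 km/s


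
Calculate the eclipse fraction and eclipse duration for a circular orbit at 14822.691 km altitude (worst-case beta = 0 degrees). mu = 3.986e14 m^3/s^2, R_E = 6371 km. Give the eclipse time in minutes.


r = 21193.6910 km
T = 511.7642 min
Eclipse fraction = arcsin(R_E/r)/pi = arcsin(6371.0000/21193.6910)/pi
= arcsin(0.3006083)/pi = 0.09718969
Eclipse duration = 0.09718969 * 511.7642 = 49.7382 min

49.7382 minutes


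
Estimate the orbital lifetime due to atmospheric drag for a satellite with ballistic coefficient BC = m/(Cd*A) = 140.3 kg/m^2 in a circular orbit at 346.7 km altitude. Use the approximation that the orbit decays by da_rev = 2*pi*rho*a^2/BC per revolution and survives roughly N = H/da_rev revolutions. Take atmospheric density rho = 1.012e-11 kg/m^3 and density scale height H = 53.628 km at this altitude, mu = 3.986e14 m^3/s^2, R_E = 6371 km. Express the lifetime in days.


a = R_E + alt = 6717.7000 km = 6.7177e+06 m
da_rev = 2*pi*rho*a^2/BC = 2*pi*1.012e-11*(6.7177e+06)^2/140.3 = 20.452383 m per revolution
N = H/da_rev = 53628.0000 m / 20.452383 m = 2622.0905 revolutions
P = 2*pi*sqrt(a^3/mu) = 5479.5151 s
lifetime = N*P = 2622.0905 * 5479.5151 = 1.4367785e+07 s = 166.2938 days

166.2938 days


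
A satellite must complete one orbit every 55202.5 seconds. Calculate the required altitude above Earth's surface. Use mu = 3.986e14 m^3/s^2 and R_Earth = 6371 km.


T = 55202.5 s
r = (mu*T^2/(4*pi^2))^(1/3) = (3.986e14 * 55202.5^2 / (4*pi^2))^(1/3)
r = 3.1335143e+07 m = 31335.1432 km
alt = r - R_E = 31335.1432 - 6371 = 24964.1432 km

24964.1432 km


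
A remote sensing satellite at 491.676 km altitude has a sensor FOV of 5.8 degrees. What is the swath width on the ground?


FOV = 5.8 deg = 0.1012291 rad
swath = 2 * alt * tan(FOV/2) = 2 * 491.676 * tan(0.05061455)
swath = 2 * 491.676 * 0.05065781
swath = 49.8145 km

49.8145 km


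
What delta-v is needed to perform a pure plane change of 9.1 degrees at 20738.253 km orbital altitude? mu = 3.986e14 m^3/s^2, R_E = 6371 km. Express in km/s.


r = 27109.2530 km = 2.7109253e+07 m
V = sqrt(mu/r) = 3834.5100 m/s
di = 9.1 deg = 0.158825 rad
dV = 2*V*sin(di/2) = 2*3834.5100*sin(0.07941248)
dV = 608.3760 m/s = 0.608376 km/s

0.6084 km/s


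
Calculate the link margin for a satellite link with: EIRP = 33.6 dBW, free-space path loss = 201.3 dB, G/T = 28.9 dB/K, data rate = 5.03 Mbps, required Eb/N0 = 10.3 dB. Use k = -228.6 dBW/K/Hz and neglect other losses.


C/N0 = EIRP - FSPL + G/T - k = 33.6 - 201.3 + 28.9 - (-228.6)
C/N0 = 89.8000 dB-Hz
R_b = 5.03 Mbps = 5.03e+06 bps -> 10*log10(R_b) = 67.0157 dB-Hz
Eb/N0 = C/N0 - 10*log10(R_b) = 89.8000 - 67.0157 = 22.7843 dB
Margin = Eb/N0 - Eb/N0_req = 22.7843 - 10.3 = 12.4843 dB (link closes)

12.4843 dB


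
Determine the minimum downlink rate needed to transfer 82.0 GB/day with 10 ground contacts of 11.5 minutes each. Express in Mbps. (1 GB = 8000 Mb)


total contact time = 10 * 11.5 * 60 = 6900.0000 s
data = 82.0 GB = 656000.0000 Mb
rate = 656000.0000 / 6900.0000 = 95.0725 Mbps

95.0725 Mbps


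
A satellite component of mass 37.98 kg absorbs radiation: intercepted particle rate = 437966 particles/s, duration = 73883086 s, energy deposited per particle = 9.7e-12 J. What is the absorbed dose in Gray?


Total energy deposited = rate * time * E_per
  = 437966 * 73883086 * 9.7e-12 = 313.8753 J
Dose = E_total / mass = 313.8753 / 37.98
Dose = 8.2642 Gy

8.2642 Gy


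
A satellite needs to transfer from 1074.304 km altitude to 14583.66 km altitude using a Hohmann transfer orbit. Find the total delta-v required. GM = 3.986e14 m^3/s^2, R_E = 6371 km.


r1 = 7445.3040 km = 7.445304e+06 m
r2 = 20954.6600 km = 2.095466e+07 m
dv1 = sqrt(mu/r1)*(sqrt(2*r2/(r1+r2)) - 1) = 1571.4999 m/s
dv2 = sqrt(mu/r2)*(1 - sqrt(2*r1/(r1+r2))) = 1203.3259 m/s
total dv = |dv1| + |dv2| = 1571.4999 + 1203.3259 = 2774.8258 m/s = 2.7748 km/s

2.7748 km/s


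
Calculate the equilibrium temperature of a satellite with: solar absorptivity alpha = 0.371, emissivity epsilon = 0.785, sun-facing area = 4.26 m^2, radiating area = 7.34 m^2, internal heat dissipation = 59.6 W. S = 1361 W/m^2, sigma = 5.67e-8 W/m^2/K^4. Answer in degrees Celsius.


Numerator = alpha*S*A_sun + Q_int = 0.371*1361*4.26 + 59.6 = 2210.6061 W
Denominator = eps*sigma*A_rad = 0.785*5.67e-8*7.34 = 3.2669973e-07 W/K^4
T^4 = 6.7664765e+09 K^4
T = 286.8076 K = 13.6576 C

13.6576 degrees Celsius


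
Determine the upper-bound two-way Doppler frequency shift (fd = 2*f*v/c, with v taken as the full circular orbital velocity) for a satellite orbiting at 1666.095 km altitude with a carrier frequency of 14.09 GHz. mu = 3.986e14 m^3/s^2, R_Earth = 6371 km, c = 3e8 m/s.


r = 8.037095e+06 m
v = sqrt(mu/r) = 7042.3742 m/s (worst-case radial velocity)
f = 14.09 GHz = 1.409e+10 Hz
fd = 2*f*v/c = 2*1.409e+10*7042.3742/3.0e+08
fd = 661513.6809 Hz

661513.6809 Hz


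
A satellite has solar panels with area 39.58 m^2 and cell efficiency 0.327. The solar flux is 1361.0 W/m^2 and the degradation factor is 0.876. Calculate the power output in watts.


P = area * eta * S * degradation
P = 39.58 * 0.327 * 1361.0 * 0.876
P = 15430.7052 W

15430.7052 W


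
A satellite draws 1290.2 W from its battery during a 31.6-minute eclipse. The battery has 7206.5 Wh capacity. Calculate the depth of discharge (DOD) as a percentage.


E_used = P * t / 60 = 1290.2 * 31.6 / 60 = 679.5053 Wh
DOD = E_used / E_total * 100 = 679.5053 / 7206.5 * 100
DOD = 9.4291 %

9.4291 %


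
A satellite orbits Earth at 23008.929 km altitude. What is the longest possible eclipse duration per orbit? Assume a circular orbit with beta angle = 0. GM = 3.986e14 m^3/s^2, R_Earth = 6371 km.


r = 29379.9290 km
T = 835.2877 min
Eclipse fraction = arcsin(R_E/r)/pi = arcsin(6371.0000/29379.9290)/pi
= arcsin(0.2168487)/pi = 0.06957783
Eclipse duration = 0.06957783 * 835.2877 = 58.1175 min

58.1175 minutes


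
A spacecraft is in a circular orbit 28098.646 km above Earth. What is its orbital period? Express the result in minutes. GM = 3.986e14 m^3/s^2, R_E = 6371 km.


r = 34469.6460 km = 3.4469646e+07 m
T = 2*pi*sqrt(r^3/mu) = 2*pi*sqrt(4.0955334e+22 / 3.986e14)
T = 63689.2971 s = 1061.4883 min

1061.4883 minutes


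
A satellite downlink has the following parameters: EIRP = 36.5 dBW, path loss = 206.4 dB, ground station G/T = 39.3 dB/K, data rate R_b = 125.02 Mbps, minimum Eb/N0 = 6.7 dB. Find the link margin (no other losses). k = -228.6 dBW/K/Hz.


C/N0 = EIRP - FSPL + G/T - k = 36.5 - 206.4 + 39.3 - (-228.6)
C/N0 = 98.0000 dB-Hz
R_b = 125.02 Mbps = 1.2502e+08 bps -> 10*log10(R_b) = 80.9698 dB-Hz
Eb/N0 = C/N0 - 10*log10(R_b) = 98.0000 - 80.9698 = 17.0302 dB
Margin = Eb/N0 - Eb/N0_req = 17.0302 - 6.7 = 10.3302 dB (link closes)

10.3302 dB


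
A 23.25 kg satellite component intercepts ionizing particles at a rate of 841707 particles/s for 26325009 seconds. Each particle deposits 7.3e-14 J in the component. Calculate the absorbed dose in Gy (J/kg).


Total energy deposited = rate * time * E_per
  = 841707 * 26325009 * 7.3e-14 = 1.6175 J
Dose = E_total / mass = 1.6175 / 23.25
Dose = 0.06957118 Gy

0.0696 Gy


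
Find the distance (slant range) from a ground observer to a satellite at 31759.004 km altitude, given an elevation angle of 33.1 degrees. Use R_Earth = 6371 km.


h = 31759.004 km, el = 33.1 deg
d = -R_E*sin(el) + sqrt((R_E*sin(el))^2 + 2*R_E*h + h^2)
d = -6371.0000*sin(0.577704) + sqrt((6371.0000*0.546102)^2 + 2*6371.0000*31759.004 + 31759.004^2)
d = 34275.4200 km

34275.4200 km


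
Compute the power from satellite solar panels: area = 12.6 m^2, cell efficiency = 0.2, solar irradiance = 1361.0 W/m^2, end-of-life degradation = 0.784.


P = area * eta * S * degradation
P = 12.6 * 0.2 * 1361.0 * 0.784
P = 2688.9005 W

2688.9005 W


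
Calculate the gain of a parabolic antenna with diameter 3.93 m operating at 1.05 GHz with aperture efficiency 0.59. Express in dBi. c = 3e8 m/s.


lambda = c/f = 3e8 / 1.05e+09 = 0.2857143 m
G = eta*(pi*D/lambda)^2 = 0.59*(pi*3.93/0.2857143)^2
G = 1101.7243 (linear)
G = 10*log10(1101.7243) = 30.4207 dBi

30.4207 dBi


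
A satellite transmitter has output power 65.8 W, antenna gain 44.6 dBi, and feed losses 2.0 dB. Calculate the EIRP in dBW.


Pt = 65.8 W = 18.1823 dBW
EIRP = Pt_dBW + Gt - losses = 18.1823 + 44.6 - 2.0 = 60.7823 dBW

60.7823 dBW


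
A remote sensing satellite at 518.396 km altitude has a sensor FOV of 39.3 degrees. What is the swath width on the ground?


FOV = 39.3 deg = 0.6859144 rad
swath = 2 * alt * tan(FOV/2) = 2 * 518.396 * tan(0.3429572)
swath = 2 * 518.396 * 0.3570676
swath = 370.2048 km

370.2048 km


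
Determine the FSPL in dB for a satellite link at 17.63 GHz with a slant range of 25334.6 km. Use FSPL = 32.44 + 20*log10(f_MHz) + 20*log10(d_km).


f = 17.63 GHz = 17630.0000 MHz
d = 25334.6 km
FSPL = 32.44 + 20*log10(17630.0000) + 20*log10(25334.6)
FSPL = 32.44 + 84.9250 + 88.0743
FSPL = 205.4393 dB

205.4393 dB


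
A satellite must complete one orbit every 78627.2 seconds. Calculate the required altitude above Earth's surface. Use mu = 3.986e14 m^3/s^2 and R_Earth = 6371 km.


T = 78627.2 s
r = (mu*T^2/(4*pi^2))^(1/3) = (3.986e14 * 78627.2^2 / (4*pi^2))^(1/3)
r = 3.9668069e+07 m = 39668.0689 km
alt = r - R_E = 39668.0689 - 6371 = 33297.0689 km

33297.0689 km


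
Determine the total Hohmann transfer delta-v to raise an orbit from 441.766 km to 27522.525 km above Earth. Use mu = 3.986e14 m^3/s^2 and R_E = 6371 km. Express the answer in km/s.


r1 = 6812.7660 km = 6.812766e+06 m
r2 = 33893.5250 km = 3.3893525e+07 m
dv1 = sqrt(mu/r1)*(sqrt(2*r2/(r1+r2)) - 1) = 2221.6958 m/s
dv2 = sqrt(mu/r2)*(1 - sqrt(2*r1/(r1+r2))) = 1445.2713 m/s
total dv = |dv1| + |dv2| = 2221.6958 + 1445.2713 = 3666.9671 m/s = 3.6670 km/s

3.6670 km/s


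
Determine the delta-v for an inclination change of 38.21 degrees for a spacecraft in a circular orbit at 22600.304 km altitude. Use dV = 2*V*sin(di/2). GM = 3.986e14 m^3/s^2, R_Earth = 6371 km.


r = 28971.3040 km = 2.8971304e+07 m
V = sqrt(mu/r) = 3709.2374 m/s
di = 38.21 deg = 0.6668903 rad
dV = 2*V*sin(di/2) = 2*3709.2374*sin(0.3334452)
dV = 2428.0694 m/s = 2.4281 km/s

2.4281 km/s


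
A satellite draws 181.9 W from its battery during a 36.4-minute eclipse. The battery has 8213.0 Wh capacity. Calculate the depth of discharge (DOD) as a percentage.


E_used = P * t / 60 = 181.9 * 36.4 / 60 = 110.3527 Wh
DOD = E_used / E_total * 100 = 110.3527 / 8213.0 * 100
DOD = 1.3436 %

1.3436 %


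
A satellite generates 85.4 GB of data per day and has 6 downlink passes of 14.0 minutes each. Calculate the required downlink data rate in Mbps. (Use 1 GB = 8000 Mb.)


total contact time = 6 * 14.0 * 60 = 5040.0000 s
data = 85.4 GB = 683200.0000 Mb
rate = 683200.0000 / 5040.0000 = 135.5556 Mbps

135.5556 Mbps


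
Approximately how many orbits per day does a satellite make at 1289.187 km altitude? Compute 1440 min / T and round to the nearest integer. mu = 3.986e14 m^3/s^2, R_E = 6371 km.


r = 7.660187e+06 m
T = 2*pi*sqrt(r^3/mu) = 6672.2188 s = 111.2036 min
revs/day = 1440 / 111.2036 = 12.9492
Rounded: 13 revolutions per day

13 revolutions per day


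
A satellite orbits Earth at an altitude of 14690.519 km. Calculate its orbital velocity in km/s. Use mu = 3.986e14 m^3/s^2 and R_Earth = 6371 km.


r = R_E + alt = 6371.0 + 14690.519 = 21061.5190 km = 2.1061519e+07 m
v = sqrt(mu/r) = sqrt(3.986e14 / 2.1061519e+07) = 4350.3460 m/s = 4.3503 km/s

4.3503 km/s


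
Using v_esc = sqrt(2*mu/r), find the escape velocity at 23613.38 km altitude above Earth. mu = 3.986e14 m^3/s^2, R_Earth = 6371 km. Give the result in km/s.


r = 6371.0 + 23613.38 = 29984.3800 km = 2.998438e+07 m
v_esc = sqrt(2*mu/r) = sqrt(2*3.986e14 / 2.998438e+07)
v_esc = 5156.2754 m/s = 5.1563 km/s

5.1563 km/s


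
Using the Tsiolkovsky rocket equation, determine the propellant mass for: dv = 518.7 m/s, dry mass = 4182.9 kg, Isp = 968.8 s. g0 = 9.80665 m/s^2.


ve = Isp * g0 = 968.8 * 9.80665 = 9500.682520 m/s
mass ratio = exp(dv/ve) = exp(518.7/9500.682520) = 1.05611394
m_prop = m_dry * (mr - 1) = 4182.9 * (1.05611394 - 1)
m_prop = 234.7190 kg

234.7190 kg


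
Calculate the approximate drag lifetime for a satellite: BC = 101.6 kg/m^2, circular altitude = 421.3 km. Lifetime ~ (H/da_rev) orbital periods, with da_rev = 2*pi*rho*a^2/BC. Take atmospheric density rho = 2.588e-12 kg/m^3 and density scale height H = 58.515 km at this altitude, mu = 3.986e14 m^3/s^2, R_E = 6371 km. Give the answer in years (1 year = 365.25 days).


a = R_E + alt = 6792.3000 km = 6.7923e+06 m
da_rev = 2*pi*rho*a^2/BC = 2*pi*2.588e-12*(6.7923e+06)^2/101.6 = 7.383872 m per revolution
N = H/da_rev = 58515.0000 m / 7.383872 m = 7924.7042 revolutions
P = 2*pi*sqrt(a^3/mu) = 5571.0430 s
lifetime = N*P = 7924.7042 * 5571.0430 = 4.4148868e+07 s = 510.9823 days
years = 510.9823 / 365.25 = 1.3990 years

1.3990 years


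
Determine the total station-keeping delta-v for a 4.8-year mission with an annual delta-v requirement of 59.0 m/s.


dV = rate * years = 59.0 * 4.8
dV = 283.2000 m/s

283.2000 m/s


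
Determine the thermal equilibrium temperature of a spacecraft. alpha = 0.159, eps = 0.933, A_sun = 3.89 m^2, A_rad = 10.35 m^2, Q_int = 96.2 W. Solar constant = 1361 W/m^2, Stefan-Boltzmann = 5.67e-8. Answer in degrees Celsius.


Numerator = alpha*S*A_sun + Q_int = 0.159*1361*3.89 + 96.2 = 937.9921 W
Denominator = eps*sigma*A_rad = 0.933*5.67e-8*10.35 = 5.4752639e-07 W/K^4
T^4 = 1.713145e+09 K^4
T = 203.4457 K = -69.7043 C

-69.7043 degrees Celsius


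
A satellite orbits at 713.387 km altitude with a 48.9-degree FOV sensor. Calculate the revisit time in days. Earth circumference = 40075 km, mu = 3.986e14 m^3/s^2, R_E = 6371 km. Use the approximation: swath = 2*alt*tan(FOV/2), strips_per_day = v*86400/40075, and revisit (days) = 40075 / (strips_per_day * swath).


swath = 2*713.387*tan(0.426733) = 648.7153 km
v = sqrt(mu/r) = 7500.9714 m/s = 7.5010 km/s
strips/day = v*86400/40075 = 7.5010*86400/40075 = 16.1718
coverage/day = strips * swath = 16.1718 * 648.7153 = 10490.8783 km
revisit = 40075 / 10490.8783 = 3.8200 days

3.8200 days


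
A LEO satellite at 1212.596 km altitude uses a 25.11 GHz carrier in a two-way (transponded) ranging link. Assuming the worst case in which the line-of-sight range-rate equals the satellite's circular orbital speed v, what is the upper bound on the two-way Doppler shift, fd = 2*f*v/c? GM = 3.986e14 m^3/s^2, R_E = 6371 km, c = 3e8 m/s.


r = 7.583596e+06 m
v = sqrt(mu/r) = 7249.8839 m/s (worst-case radial velocity)
f = 25.11 GHz = 2.511e+10 Hz
fd = 2*f*v/c = 2*2.511e+10*7249.8839/3.0e+08
fd = 1.2136306e+06 Hz

1.2136e+06 Hz


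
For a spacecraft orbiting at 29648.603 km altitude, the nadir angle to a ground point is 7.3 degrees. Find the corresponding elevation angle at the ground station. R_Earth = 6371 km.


r = R_E + alt = 36019.6030 km
Law of sines in the satellite / Earth-center / ground-point triangle:
  sin(nadir)/R_E = sin(90 + el)/r  =>  cos(el) = (r/R_E)*sin(nadir)
cos(el) = (36019.6030 / 6371.0000) * sin(7.3 deg) = 0.7183828
el = arccos(0.7183828) = 44.0789 deg
(Earth-central angle = 90 - nadir - el = 38.6211 deg)

44.0789 degrees


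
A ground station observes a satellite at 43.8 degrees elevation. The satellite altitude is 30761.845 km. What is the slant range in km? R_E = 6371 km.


h = 30761.845 km, el = 43.8 deg
d = -R_E*sin(el) + sqrt((R_E*sin(el))^2 + 2*R_E*h + h^2)
d = -6371.0000*sin(0.7644542) + sqrt((6371.0000*0.6921432)^2 + 2*6371.0000*30761.845 + 30761.845^2)
d = 32437.3842 km

32437.3842 km


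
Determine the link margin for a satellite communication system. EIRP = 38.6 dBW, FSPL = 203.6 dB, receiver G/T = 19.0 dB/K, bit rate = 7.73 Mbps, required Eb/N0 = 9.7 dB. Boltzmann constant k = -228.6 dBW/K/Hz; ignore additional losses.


C/N0 = EIRP - FSPL + G/T - k = 38.6 - 203.6 + 19.0 - (-228.6)
C/N0 = 82.6000 dB-Hz
R_b = 7.73 Mbps = 7.73e+06 bps -> 10*log10(R_b) = 68.8818 dB-Hz
Eb/N0 = C/N0 - 10*log10(R_b) = 82.6000 - 68.8818 = 13.7182 dB
Margin = Eb/N0 - Eb/N0_req = 13.7182 - 9.7 = 4.0182 dB (link closes)

4.0182 dB


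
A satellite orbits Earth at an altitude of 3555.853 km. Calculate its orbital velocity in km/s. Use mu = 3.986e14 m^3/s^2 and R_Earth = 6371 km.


r = R_E + alt = 6371.0 + 3555.853 = 9926.8530 km = 9.926853e+06 m
v = sqrt(mu/r) = sqrt(3.986e14 / 9.926853e+06) = 6336.6957 m/s = 6.3367 km/s

6.3367 km/s


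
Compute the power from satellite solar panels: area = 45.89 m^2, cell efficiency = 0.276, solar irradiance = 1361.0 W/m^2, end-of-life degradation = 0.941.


P = area * eta * S * degradation
P = 45.89 * 0.276 * 1361.0 * 0.941
P = 16220.8978 W

16220.8978 W


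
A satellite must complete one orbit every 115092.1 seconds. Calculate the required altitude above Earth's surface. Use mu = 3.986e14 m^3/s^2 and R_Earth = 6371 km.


T = 115092.1 s
r = (mu*T^2/(4*pi^2))^(1/3) = (3.986e14 * 115092.1^2 / (4*pi^2))^(1/3)
r = 5.1139467e+07 m = 51139.4668 km
alt = r - R_E = 51139.4668 - 6371 = 44768.4668 km

44768.4668 km


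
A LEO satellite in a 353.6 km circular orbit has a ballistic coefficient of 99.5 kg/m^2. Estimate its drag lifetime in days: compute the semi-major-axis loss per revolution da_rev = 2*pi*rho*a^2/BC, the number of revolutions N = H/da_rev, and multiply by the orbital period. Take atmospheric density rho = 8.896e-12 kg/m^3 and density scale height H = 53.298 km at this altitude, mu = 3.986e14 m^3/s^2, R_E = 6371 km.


a = R_E + alt = 6724.6000 km = 6.7246e+06 m
da_rev = 2*pi*rho*a^2/BC = 2*pi*8.896e-12*(6.7246e+06)^2/99.5 = 25.402969 m per revolution
N = H/da_rev = 53298.0000 m / 25.402969 m = 2098.1012 revolutions
P = 2*pi*sqrt(a^3/mu) = 5487.9596 s
lifetime = N*P = 2098.1012 * 5487.9596 = 1.1514295e+07 s = 133.2673 days

133.2673 days


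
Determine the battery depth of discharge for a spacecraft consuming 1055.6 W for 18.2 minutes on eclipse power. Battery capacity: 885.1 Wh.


E_used = P * t / 60 = 1055.6 * 18.2 / 60 = 320.1987 Wh
DOD = E_used / E_total * 100 = 320.1987 / 885.1 * 100
DOD = 36.1766 %

36.1766 %


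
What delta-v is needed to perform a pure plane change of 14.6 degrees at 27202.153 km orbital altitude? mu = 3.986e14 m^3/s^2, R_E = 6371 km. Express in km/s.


r = 33573.1530 km = 3.3573153e+07 m
V = sqrt(mu/r) = 3445.6613 m/s
di = 14.6 deg = 0.2548181 rad
dV = 2*V*sin(di/2) = 2*3445.6613*sin(0.127409)
dV = 875.6432 m/s = 0.8756432 km/s

0.8756 km/s


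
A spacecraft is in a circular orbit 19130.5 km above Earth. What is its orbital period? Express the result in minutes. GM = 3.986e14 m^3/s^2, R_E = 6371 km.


r = 25501.5000 km = 2.55015e+07 m
T = 2*pi*sqrt(r^3/mu) = 2*pi*sqrt(1.6584301e+22 / 3.986e14)
T = 40528.4328 s = 675.4739 min

675.4739 minutes


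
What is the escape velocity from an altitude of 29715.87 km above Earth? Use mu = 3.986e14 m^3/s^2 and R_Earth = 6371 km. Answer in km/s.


r = 6371.0 + 29715.87 = 36086.8700 km = 3.608687e+07 m
v_esc = sqrt(2*mu/r) = sqrt(2*3.986e14 / 3.608687e+07)
v_esc = 4700.1210 m/s = 4.7001 km/s

4.7001 km/s


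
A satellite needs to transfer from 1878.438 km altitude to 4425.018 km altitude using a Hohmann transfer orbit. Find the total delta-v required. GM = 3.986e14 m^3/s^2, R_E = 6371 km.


r1 = 8249.4380 km = 8.249438e+06 m
r2 = 10796.0180 km = 1.0796018e+07 m
dv1 = sqrt(mu/r1)*(sqrt(2*r2/(r1+r2)) - 1) = 450.1458 m/s
dv2 = sqrt(mu/r2)*(1 - sqrt(2*r1/(r1+r2))) = 420.8017 m/s
total dv = |dv1| + |dv2| = 450.1458 + 420.8017 = 870.9475 m/s = 0.8709475 km/s

0.8709 km/s


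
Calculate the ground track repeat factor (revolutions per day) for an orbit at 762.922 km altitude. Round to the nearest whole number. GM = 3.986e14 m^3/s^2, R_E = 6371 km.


r = 7.133922e+06 m
T = 2*pi*sqrt(r^3/mu) = 5996.5817 s = 99.9430 min
revs/day = 1440 / 99.9430 = 14.4082
Rounded: 14 revolutions per day

14 revolutions per day


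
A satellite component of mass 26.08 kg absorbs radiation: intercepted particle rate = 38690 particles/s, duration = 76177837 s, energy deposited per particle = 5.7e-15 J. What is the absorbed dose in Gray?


Total energy deposited = rate * time * E_per
  = 38690 * 76177837 * 5.7e-15 = 0.01679973 J
Dose = E_total / mass = 0.01679973 / 26.08
Dose = 6.4416131e-04 Gy

6.4416e-04 Gy


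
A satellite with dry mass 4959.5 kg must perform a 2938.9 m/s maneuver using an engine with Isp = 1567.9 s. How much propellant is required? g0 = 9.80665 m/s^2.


ve = Isp * g0 = 1567.9 * 9.80665 = 15375.846535 m/s
mass ratio = exp(dv/ve) = exp(2938.9/15375.846535) = 1.21062583
m_prop = m_dry * (mr - 1) = 4959.5 * (1.21062583 - 1)
m_prop = 1044.5988 kg

1044.5988 kg


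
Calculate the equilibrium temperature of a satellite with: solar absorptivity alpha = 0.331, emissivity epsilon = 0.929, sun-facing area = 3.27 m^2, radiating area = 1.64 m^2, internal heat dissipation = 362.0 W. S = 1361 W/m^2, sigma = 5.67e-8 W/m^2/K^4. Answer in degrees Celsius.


Numerator = alpha*S*A_sun + Q_int = 0.331*1361*3.27 + 362.0 = 1835.1056 W
Denominator = eps*sigma*A_rad = 0.929*5.67e-8*1.64 = 8.6385852e-08 W/K^4
T^4 = 2.1243126e+10 K^4
T = 381.7725 K = 108.6225 C

108.6225 degrees Celsius


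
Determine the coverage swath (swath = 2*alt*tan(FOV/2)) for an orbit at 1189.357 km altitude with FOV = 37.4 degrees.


FOV = 37.4 deg = 0.6527531 rad
swath = 2 * alt * tan(FOV/2) = 2 * 1189.357 * tan(0.3263766)
swath = 2 * 1189.357 * 0.3384813
swath = 805.1503 km

805.1503 km


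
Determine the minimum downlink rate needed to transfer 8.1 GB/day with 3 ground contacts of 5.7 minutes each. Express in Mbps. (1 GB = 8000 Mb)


total contact time = 3 * 5.7 * 60 = 1026.0000 s
data = 8.1 GB = 64800.0000 Mb
rate = 64800.0000 / 1026.0000 = 63.1579 Mbps

63.1579 Mbps


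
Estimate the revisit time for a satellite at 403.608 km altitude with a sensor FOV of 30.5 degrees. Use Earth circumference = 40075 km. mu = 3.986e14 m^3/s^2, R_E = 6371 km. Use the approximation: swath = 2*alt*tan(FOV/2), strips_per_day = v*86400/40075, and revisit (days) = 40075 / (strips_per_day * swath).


swath = 2*403.608*tan(0.2661627) = 220.0723 km
v = sqrt(mu/r) = 7670.5510 m/s = 7.6706 km/s
strips/day = v*86400/40075 = 7.6706*86400/40075 = 16.5374
coverage/day = strips * swath = 16.5374 * 220.0723 = 3639.4205 km
revisit = 40075 / 3639.4205 = 11.0114 days

11.0114 days


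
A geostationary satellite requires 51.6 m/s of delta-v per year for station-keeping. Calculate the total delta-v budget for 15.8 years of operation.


dV = rate * years = 51.6 * 15.8
dV = 815.2800 m/s

815.2800 m/s


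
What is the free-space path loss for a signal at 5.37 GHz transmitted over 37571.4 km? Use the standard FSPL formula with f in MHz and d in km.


f = 5.37 GHz = 5370.0000 MHz
d = 37571.4 km
FSPL = 32.44 + 20*log10(5370.0000) + 20*log10(37571.4)
FSPL = 32.44 + 74.5995 + 91.4971
FSPL = 198.5366 dB

198.5366 dB


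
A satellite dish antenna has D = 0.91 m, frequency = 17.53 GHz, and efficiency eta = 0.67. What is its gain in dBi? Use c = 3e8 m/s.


lambda = c/f = 3e8 / 1.753e+10 = 0.01711352 m
G = eta*(pi*D/lambda)^2 = 0.67*(pi*0.91/0.01711352)^2
G = 18697.2896 (linear)
G = 10*log10(18697.2896) = 42.7178 dBi

42.7178 dBi


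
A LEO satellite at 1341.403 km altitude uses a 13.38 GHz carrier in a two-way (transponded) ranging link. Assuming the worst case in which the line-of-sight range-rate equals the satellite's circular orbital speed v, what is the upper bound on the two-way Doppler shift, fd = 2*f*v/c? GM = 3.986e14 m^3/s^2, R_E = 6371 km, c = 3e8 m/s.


r = 7.712403e+06 m
v = sqrt(mu/r) = 7189.0878 m/s (worst-case radial velocity)
f = 13.38 GHz = 1.338e+10 Hz
fd = 2*f*v/c = 2*1.338e+10*7189.0878/3.0e+08
fd = 641266.6348 Hz

641266.6348 Hz


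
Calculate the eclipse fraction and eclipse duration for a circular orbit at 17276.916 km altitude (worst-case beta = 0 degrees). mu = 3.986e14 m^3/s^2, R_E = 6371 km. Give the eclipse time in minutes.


r = 23647.9160 km
T = 603.1833 min
Eclipse fraction = arcsin(R_E/r)/pi = arcsin(6371.0000/23647.9160)/pi
= arcsin(0.2694106)/pi = 0.08682888
Eclipse duration = 0.08682888 * 603.1833 = 52.3737 min

52.3737 minutes
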